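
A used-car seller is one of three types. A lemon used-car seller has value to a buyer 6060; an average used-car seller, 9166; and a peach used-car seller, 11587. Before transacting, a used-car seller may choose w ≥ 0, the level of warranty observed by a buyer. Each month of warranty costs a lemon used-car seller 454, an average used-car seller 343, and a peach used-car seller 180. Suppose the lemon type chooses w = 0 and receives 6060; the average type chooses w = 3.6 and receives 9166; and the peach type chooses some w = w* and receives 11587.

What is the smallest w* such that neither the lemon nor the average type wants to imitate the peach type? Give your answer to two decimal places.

Average type (on-path payoff 9166 − 343×3.6 = 7931.2) won't mimic when 7931.2 ≥ 11587 − 343·w*, i.e. w* ≥ 10.66.
Lemon type (on-path payoff 6060) won't mimic when 6060 ≥ 11587 − 454·w*, i.e. w* ≥ 12.17.
Both must hold, so w* = max(12.17, 10.66) = 12.17. The lemon type's constraint binds.

12.17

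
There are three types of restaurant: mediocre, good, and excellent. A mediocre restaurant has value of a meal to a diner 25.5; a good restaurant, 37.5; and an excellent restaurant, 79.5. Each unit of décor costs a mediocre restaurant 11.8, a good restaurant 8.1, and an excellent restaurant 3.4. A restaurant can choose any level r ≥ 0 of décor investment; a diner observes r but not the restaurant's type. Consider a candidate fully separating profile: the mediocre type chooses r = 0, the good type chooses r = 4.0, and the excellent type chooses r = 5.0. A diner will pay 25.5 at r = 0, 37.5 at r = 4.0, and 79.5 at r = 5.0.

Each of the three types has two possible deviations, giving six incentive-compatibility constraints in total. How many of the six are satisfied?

4

Good (own payoff 37.5 − 8.1×4.0 = 5.1): to r=0 gives 25.5 → profitable ✗; to r=5.0 gives 79.5 − 8.1×5.0 = 39 → profitable ✗.
Mediocre (own payoff 25.5): to r=4.0 gives 37.5 − 11.8×4.0 = -9.7 → no gain ✓; to r=5.0 gives 79.5 − 11.8×5.0 = 20.5 → no gain ✓.
Excellent (own payoff 79.5 − 3.4×5.0 = 62.5): to r=0 gives 25.5 → no gain ✓; to r=4.0 gives 37.5 − 3.4×4.0 = 23.9 → no gain ✓.
4 of the 6 constraints hold; not an equilibrium.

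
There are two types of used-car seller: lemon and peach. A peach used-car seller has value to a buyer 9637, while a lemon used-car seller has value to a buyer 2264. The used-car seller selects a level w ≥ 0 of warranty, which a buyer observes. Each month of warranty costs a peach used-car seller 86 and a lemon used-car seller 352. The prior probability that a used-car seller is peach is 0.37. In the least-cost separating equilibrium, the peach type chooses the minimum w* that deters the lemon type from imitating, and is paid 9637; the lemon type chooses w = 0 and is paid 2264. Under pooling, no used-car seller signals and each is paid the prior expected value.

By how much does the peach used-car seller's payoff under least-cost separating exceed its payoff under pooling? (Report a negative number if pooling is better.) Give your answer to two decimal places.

2843.63

Least-cost separating signal: w* solves 2264 = 9637 − 352·w*, so w* = (9637 − 2264)/352 ≈ 20.9460.
Peach type's separating payoff: 9637 − 86 × w* = 9637 − 86 × (9637 − 2264)/352 = 9637 − 634078/352 ≈ 7835.6420.
Pooling payoff: 0.37 × 9637 + 0.63 × 2264 = 4992.01.
Difference: 7835.6420 − 4992.01 = 2843.632, i.e. 2843.63 to two decimal places.
The peach type prefers to separate.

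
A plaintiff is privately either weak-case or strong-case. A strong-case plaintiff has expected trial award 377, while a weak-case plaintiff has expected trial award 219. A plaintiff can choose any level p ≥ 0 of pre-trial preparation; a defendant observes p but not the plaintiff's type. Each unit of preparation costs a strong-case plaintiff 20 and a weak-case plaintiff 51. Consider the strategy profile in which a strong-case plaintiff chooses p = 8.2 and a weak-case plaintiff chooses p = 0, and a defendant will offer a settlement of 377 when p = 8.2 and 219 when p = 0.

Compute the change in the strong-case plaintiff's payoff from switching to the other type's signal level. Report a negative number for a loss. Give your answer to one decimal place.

6.0

Playing p = 8.2 the strong-case plaintiff receives 377 − 20 × 8.2 = 213.
Deviating to p = 0 yields 219 instead.
Gain from deviating: 219 − 213 = 6.0.
The gain is positive, so the strong-case type's incentive-compatibility constraint is violated — this profile is not a separating equilibrium.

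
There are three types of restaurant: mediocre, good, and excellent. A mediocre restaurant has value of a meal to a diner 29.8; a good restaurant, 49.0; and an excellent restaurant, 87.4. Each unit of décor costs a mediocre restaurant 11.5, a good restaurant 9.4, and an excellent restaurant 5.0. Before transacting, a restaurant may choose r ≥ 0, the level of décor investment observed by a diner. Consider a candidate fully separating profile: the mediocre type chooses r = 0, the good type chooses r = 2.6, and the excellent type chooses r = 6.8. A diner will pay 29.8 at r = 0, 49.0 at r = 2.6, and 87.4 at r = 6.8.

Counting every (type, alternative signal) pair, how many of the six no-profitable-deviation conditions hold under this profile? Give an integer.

Excellent (own payoff 87.4 − 5.0×6.8 = 53.4): to r=0 gives 29.8 → no gain ✓; to r=2.6 gives 49.0 − 5.0×2.6 = 36 → no gain ✓.
Good (own payoff 49.0 − 9.4×2.6 = 24.56): to r=0 gives 29.8 → profitable ✗; to r=6.8 gives 87.4 − 9.4×6.8 = 23.48 → no gain ✓.
Mediocre (own payoff 29.8): to r=2.6 gives 49.0 − 11.5×2.6 = 19.1 → no gain ✓; to r=6.8 gives 87.4 − 11.5×6.8 = 9.2 → no gain ✓.
5 of the 6 constraints hold; not an equilibrium.

5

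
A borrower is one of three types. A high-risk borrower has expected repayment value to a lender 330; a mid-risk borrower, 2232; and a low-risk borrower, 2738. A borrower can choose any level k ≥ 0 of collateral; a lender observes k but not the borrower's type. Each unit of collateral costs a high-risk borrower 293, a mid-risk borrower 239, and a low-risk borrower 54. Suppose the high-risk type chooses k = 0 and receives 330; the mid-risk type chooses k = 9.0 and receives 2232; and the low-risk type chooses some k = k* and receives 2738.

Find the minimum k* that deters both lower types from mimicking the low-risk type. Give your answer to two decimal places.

11.12

High-risk type (on-path payoff 330) won't mimic when 330 ≥ 2738 − 293·k*, i.e. k* ≥ 8.22.
Mid-risk type (on-path payoff 2232 − 239×9.0 = 81) won't mimic when 81 ≥ 2738 − 239·k*, i.e. k* ≥ 11.12.
Both must hold, so k* = max(8.22, 11.12) = 11.12. The mid-risk type's constraint binds.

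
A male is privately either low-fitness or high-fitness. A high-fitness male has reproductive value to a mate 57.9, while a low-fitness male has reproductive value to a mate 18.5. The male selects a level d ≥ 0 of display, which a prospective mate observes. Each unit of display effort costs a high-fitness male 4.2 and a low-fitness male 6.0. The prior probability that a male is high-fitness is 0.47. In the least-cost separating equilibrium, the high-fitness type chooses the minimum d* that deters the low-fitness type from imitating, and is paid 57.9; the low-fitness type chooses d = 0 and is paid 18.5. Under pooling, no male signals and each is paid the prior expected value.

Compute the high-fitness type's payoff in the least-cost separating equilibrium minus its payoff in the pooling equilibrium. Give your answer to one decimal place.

-6.7

Least-cost separating signal: d* solves 18.5 = 57.9 − 6.0·d*, so d* = (57.9 − 18.5)/6.0 ≈ 6.5667.
High-fitness type's separating payoff: 57.9 − 4.2 × d* = 57.9 − 4.2 × (57.9 − 18.5)/6.0 = 57.9 − 165.48/6.0 = 30.32.
Pooling payoff: 0.47 × 57.9 + 0.53 × 18.5 = 37.018.
Difference: 30.32 − 37.018 = -6.698, i.e. -6.7 to one decimal place.
The high-fitness type would prefer the pooling outcome.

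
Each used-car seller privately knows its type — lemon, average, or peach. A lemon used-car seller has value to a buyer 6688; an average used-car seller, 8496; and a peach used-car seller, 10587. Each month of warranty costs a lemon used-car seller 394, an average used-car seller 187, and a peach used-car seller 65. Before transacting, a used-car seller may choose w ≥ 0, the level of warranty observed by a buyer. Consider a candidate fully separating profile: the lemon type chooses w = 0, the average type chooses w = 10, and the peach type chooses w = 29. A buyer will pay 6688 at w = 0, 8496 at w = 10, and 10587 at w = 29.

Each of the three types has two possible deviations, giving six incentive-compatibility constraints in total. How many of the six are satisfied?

5

Peach (own payoff 10587 − 65×29 = 8702): to w=0 gives 6688 → no gain ✓; to w=10 gives 8496 − 65×10 = 7846 → no gain ✓.
Lemon (own payoff 6688): to w=10 gives 8496 − 394×10 = 4556 → no gain ✓; to w=29 gives 10587 − 394×29 = -839 → no gain ✓.
Average (own payoff 8496 − 187×10 = 6626): to w=0 gives 6688 → profitable ✗; to w=29 gives 10587 − 187×29 = 5164 → no gain ✓.
5 of the 6 constraints hold; not an equilibrium.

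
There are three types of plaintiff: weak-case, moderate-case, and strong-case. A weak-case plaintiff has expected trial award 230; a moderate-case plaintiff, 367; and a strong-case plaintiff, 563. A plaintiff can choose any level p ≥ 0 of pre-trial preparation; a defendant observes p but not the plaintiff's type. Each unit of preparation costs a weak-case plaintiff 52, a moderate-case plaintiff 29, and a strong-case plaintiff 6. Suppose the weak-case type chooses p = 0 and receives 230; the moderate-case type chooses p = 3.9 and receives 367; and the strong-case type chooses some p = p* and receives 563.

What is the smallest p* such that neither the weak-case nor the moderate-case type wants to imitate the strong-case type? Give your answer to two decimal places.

Moderate-case type (on-path payoff 367 − 29×3.9 = 253.9) won't mimic when 253.9 ≥ 563 − 29·p*, i.e. p* ≥ 10.66.
Weak-case type (on-path payoff 230) won't mimic when 230 ≥ 563 − 52·p*, i.e. p* ≥ 6.40.
Both must hold, so p* = max(6.40, 10.66) = 10.66. The moderate-case type's constraint binds.

10.66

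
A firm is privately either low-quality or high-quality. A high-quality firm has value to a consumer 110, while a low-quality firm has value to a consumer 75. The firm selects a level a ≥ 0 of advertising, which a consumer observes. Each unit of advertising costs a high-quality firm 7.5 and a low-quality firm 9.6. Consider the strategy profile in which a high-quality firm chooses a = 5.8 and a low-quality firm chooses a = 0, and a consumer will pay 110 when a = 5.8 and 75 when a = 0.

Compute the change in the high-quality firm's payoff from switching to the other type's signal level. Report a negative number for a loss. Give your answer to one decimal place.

Playing a = 5.8 the high-quality firm receives 110 − 7.5 × 5.8 = 66.5.
Deviating to a = 0 yields 75 instead.
Gain from deviating: 75 − 66.5 = 8.5.
The gain is positive, so the high-quality type's incentive-compatibility constraint is violated — this profile is not a separating equilibrium.

8.5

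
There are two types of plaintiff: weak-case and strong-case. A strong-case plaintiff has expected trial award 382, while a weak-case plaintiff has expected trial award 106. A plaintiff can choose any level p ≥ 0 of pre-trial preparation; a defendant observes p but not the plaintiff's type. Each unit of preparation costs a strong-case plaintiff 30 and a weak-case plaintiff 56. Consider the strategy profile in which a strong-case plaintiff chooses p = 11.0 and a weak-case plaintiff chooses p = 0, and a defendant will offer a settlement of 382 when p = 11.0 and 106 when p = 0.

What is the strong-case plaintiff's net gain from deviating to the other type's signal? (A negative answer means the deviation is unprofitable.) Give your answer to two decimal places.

54.00

Playing p = 11.0 the strong-case plaintiff receives 382 − 30 × 11.0 = 52.
Deviating to p = 0 yields 106 instead.
Gain from deviating: 106 − 52 = 54.00.
The gain is positive, so the strong-case type's incentive-compatibility constraint is violated — this profile is not a separating equilibrium.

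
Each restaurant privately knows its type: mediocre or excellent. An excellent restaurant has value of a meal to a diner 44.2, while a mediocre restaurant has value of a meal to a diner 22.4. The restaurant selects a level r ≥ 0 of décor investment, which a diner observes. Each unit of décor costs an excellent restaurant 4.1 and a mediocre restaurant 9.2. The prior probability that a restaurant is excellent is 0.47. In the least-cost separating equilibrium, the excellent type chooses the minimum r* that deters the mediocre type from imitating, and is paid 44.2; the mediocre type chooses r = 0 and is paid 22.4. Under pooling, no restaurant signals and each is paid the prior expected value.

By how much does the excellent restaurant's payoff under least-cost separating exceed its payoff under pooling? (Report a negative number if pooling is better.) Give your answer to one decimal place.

Least-cost separating signal: r* solves 22.4 = 44.2 − 9.2·r*, so r* = (44.2 − 22.4)/9.2 ≈ 2.3696.
Excellent type's separating payoff: 44.2 − 4.1 × r* = 44.2 − 4.1 × (44.2 − 22.4)/9.2 = 44.2 − 89.38/9.2 ≈ 34.485.
Pooling payoff: 0.47 × 44.2 + 0.53 × 22.4 = 32.646.
Difference: 34.485 − 32.646 = 1.839, i.e. 1.8 to one decimal place.
The excellent type prefers to separate.

1.8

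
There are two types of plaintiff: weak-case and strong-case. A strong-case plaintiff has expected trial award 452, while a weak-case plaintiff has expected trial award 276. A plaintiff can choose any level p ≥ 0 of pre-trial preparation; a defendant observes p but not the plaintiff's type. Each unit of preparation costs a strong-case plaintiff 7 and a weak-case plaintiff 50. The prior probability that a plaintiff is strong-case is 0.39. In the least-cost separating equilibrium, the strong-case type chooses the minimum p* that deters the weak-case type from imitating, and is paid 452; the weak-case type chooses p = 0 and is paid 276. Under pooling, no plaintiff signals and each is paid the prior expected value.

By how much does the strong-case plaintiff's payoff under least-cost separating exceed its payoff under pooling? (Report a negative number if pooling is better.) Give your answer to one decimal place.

82.7

Least-cost separating signal: p* solves 276 = 452 − 50·p*, so p* = (452 − 276)/50 = 3.52.
Strong-case type's separating payoff: 452 − 7 × p* = 452 − 7 × (452 − 276)/50 = 452 − 1232/50 = 427.36.
Pooling payoff: 0.39 × 452 + 0.61 × 276 = 344.64.
Difference: 427.36 − 344.64 = 82.72, i.e. 82.7 to one decimal place.
The strong-case type prefers to separate.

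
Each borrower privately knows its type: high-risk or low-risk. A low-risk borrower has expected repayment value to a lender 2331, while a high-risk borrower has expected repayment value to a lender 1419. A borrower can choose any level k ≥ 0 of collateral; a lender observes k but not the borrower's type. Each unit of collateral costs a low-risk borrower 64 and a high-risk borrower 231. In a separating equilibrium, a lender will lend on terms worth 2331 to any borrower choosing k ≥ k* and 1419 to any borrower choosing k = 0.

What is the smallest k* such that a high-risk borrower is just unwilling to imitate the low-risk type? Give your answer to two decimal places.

3.95

A high-risk borrower choosing k = 0 receives 1419.
Imitating at k* instead would pay 2331 at cost 231·k*, netting 2331 − 231·k*.
Indifference: 1419 = 2331 − 231·k*, so k* = (2331 − 1419) / 231 ≈ 3.95.
This is the high-risk type's binding incentive-compatibility constraint; any k ≥ 3.95 sustains separation on that side.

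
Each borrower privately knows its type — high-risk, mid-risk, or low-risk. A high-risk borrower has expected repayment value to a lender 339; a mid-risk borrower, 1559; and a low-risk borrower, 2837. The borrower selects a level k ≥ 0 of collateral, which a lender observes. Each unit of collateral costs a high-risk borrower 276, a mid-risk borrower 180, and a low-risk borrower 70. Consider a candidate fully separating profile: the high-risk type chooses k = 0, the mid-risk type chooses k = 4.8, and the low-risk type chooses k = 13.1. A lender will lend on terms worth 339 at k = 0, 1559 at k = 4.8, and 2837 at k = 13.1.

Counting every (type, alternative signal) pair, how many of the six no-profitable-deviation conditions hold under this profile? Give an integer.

6

Low-risk (own payoff 2837 − 70×13.1 = 1920): to k=0 gives 339 → no gain ✓; to k=4.8 gives 1559 − 70×4.8 = 1223 → no gain ✓.
Mid-risk (own payoff 1559 − 180×4.8 = 695): to k=0 gives 339 → no gain ✓; to k=13.1 gives 2837 − 180×13.1 = 479 → no gain ✓.
High-risk (own payoff 339): to k=4.8 gives 1559 − 276×4.8 = 234.2 → no gain ✓; to k=13.1 gives 2837 − 276×13.1 = -778.6 → no gain ✓.
6 of the 6 constraints hold; this profile is a separating equilibrium.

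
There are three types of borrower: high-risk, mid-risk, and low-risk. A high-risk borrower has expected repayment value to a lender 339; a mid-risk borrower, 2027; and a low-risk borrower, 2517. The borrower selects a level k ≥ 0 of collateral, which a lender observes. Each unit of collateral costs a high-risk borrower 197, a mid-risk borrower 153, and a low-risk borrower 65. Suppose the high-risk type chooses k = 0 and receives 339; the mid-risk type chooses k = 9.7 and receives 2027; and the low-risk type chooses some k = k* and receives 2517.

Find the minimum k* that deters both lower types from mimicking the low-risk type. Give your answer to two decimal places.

12.90

High-risk type (on-path payoff 339) won't mimic when 339 ≥ 2517 − 197·k*, i.e. k* ≥ 11.06.
Mid-risk type (on-path payoff 2027 − 153×9.7 = 542.9) won't mimic when 542.9 ≥ 2517 − 153·k*, i.e. k* ≥ 12.90.
Both must hold, so k* = max(11.06, 12.90) = 12.90. The mid-risk type's constraint binds.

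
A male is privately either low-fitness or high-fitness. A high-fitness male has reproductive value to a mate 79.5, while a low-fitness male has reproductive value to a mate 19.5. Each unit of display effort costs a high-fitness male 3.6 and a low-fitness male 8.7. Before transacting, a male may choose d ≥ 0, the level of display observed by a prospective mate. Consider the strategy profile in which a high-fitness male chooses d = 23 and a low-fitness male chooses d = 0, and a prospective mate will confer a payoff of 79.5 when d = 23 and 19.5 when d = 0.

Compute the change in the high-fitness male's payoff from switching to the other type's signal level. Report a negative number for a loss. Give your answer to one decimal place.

22.8

Playing d = 23 the high-fitness male receives 79.5 − 3.6 × 23 = -3.3.
Deviating to d = 0 yields 19.5 instead.
Gain from deviating: 19.5 − (-3.3) = 22.8.
The gain is positive, so the high-fitness type's incentive-compatibility constraint is violated — this profile is not a separating equilibrium.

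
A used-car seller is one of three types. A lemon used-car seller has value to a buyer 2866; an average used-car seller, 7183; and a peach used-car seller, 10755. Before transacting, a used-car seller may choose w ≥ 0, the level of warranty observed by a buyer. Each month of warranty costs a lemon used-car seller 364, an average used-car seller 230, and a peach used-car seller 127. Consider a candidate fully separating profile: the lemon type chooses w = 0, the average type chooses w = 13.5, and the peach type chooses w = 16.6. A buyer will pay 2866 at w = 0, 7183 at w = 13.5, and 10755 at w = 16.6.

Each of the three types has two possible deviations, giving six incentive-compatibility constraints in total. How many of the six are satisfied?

4

Lemon (own payoff 2866): to w=13.5 gives 7183 − 364×13.5 = 2269 → no gain ✓; to w=16.6 gives 10755 − 364×16.6 = 4712.6 → profitable ✗.
Average (own payoff 7183 − 230×13.5 = 4078): to w=0 gives 2866 → no gain ✓; to w=16.6 gives 10755 − 230×16.6 = 6937 → profitable ✗.
Peach (own payoff 10755 − 127×16.6 = 8646.8): to w=0 gives 2866 → no gain ✓; to w=13.5 gives 7183 − 127×13.5 = 5468.5 → no gain ✓.
4 of the 6 constraints hold; not an equilibrium.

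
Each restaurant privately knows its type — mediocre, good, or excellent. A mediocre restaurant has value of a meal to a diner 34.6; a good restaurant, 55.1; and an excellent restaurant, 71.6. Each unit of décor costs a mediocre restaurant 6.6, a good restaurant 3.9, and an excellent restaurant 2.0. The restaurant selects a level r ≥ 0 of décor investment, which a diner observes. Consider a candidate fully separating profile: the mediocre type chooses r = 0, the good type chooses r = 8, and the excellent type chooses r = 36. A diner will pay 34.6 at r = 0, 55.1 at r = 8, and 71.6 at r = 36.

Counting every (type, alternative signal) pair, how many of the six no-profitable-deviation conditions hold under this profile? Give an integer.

Mediocre (own payoff 34.6): to r=8 gives 55.1 − 6.6×8 = 2.3 → no gain ✓; to r=36 gives 71.6 − 6.6×36 = -166 → no gain ✓.
Good (own payoff 55.1 − 3.9×8 = 23.9): to r=0 gives 34.6 → profitable ✗; to r=36 gives 71.6 − 3.9×36 = -68.8 → no gain ✓.
Excellent (own payoff 71.6 − 2.0×36 = -0.4): to r=0 gives 34.6 → profitable ✗; to r=8 gives 55.1 − 2.0×8 = 39.1 → profitable ✗.
3 of the 6 constraints hold; not an equilibrium.

3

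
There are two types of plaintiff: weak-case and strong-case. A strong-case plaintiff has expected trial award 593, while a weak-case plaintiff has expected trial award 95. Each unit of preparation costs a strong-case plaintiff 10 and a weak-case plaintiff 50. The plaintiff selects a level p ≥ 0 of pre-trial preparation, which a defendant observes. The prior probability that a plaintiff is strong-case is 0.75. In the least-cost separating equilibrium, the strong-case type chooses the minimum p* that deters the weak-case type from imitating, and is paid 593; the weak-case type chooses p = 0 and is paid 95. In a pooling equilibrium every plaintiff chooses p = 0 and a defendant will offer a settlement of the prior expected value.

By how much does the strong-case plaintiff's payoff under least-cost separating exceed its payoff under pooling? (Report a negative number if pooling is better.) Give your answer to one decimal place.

24.9

Least-cost separating signal: p* solves 95 = 593 − 50·p*, so p* = (593 − 95)/50 = 9.96.
Strong-case type's separating payoff: 593 − 10 × p* = 593 − 10 × (593 − 95)/50 = 593 − 4980/50 = 493.4.
Pooling payoff: 0.75 × 593 + 0.25 × 95 = 468.5.
Difference: 493.4 − 468.5 = 24.9.
The strong-case type prefers to separate.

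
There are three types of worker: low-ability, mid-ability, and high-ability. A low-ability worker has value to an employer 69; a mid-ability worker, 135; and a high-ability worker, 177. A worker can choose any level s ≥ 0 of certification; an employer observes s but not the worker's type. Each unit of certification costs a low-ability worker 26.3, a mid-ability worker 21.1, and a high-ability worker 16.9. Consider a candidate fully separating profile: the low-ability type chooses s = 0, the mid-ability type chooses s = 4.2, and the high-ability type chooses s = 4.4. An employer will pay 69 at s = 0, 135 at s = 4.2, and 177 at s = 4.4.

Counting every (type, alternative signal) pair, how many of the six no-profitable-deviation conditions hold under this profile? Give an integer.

4

Mid-ability (own payoff 135 − 21.1×4.2 = 46.38): to s=0 gives 69 → profitable ✗; to s=4.4 gives 177 − 21.1×4.4 = 84.16 → profitable ✗.
High-ability (own payoff 177 − 16.9×4.4 = 102.64): to s=0 gives 69 → no gain ✓; to s=4.2 gives 135 − 16.9×4.2 = 64.02 → no gain ✓.
Low-ability (own payoff 69): to s=4.2 gives 135 − 26.3×4.2 = 24.54 → no gain ✓; to s=4.4 gives 177 − 26.3×4.4 = 61.28 → no gain ✓.
4 of the 6 constraints hold; not an equilibrium.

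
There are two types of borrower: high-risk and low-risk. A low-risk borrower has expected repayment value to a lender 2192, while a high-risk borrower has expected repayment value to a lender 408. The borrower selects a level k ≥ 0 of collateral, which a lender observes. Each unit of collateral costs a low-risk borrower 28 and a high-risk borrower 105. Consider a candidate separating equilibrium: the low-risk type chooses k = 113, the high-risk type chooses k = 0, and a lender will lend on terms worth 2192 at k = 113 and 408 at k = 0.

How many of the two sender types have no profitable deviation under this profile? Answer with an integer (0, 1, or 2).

Low-risk type: signal → 2192 − 28 × 113 = -972; deviate to 0 → 408. IC fails (-972 < 408).
High-risk type: stay at 0 → 408; mimic → 2192 − 105 × 113 = -9673. IC holds (408 ≥ -9673).
1 of 2 constraints hold, so this profile is not an equilibrium.

1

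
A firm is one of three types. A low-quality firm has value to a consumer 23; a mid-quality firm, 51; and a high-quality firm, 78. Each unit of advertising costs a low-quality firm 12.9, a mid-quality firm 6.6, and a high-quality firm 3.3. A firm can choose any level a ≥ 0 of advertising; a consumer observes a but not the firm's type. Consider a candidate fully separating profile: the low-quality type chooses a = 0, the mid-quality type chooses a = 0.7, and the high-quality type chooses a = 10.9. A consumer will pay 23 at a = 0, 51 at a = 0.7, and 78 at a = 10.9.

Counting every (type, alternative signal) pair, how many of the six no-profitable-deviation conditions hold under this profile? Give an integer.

4

High-quality (own payoff 78 − 3.3×10.9 = 42.03): to a=0 gives 23 → no gain ✓; to a=0.7 gives 51 − 3.3×0.7 = 48.69 → profitable ✗.
Mid-quality (own payoff 51 − 6.6×0.7 = 46.38): to a=0 gives 23 → no gain ✓; to a=10.9 gives 78 − 6.6×10.9 = 6.06 → no gain ✓.
Low-quality (own payoff 23): to a=0.7 gives 51 − 12.9×0.7 = 41.97 → profitable ✗; to a=10.9 gives 78 − 12.9×10.9 = -62.61 → no gain ✓.
4 of the 6 constraints hold; not an equilibrium.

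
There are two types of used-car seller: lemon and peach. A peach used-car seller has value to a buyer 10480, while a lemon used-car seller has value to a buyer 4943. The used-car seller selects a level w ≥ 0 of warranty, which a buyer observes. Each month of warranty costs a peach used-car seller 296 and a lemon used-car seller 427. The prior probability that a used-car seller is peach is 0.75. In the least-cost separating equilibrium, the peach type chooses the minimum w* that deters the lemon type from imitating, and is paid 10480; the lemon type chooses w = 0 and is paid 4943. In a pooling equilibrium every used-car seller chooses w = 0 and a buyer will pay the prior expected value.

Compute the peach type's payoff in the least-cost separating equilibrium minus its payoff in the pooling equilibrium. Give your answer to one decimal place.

-2454.0

Least-cost separating signal: w* solves 4943 = 10480 − 427·w*, so w* = (10480 − 4943)/427 ≈ 12.9672.
Peach type's separating payoff: 10480 − 296 × w* = 10480 − 296 × (10480 − 4943)/427 = 10480 − 1638952/427 ≈ 6641.705.
Pooling payoff: 0.75 × 10480 + 0.25 × 4943 = 9095.75.
Difference: 6641.705 − 9095.75 = -2454.045, i.e. -2454.0 to one decimal place.
The peach type would prefer the pooling outcome.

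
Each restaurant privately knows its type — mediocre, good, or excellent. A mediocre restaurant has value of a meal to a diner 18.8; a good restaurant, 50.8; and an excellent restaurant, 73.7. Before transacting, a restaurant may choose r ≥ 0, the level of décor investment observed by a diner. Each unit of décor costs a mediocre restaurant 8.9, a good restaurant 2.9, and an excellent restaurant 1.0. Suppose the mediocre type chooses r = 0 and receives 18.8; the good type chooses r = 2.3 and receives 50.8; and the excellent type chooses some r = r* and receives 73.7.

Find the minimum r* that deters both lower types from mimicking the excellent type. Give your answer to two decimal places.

Mediocre type (on-path payoff 18.8) won't mimic when 18.8 ≥ 73.7 − 8.9·r*, i.e. r* ≥ 6.17.
Good type (on-path payoff 50.8 − 2.9×2.3 = 44.13) won't mimic when 44.13 ≥ 73.7 − 2.9·r*, i.e. r* ≥ 10.20.
Both must hold, so r* = max(6.17, 10.20) = 10.20. The good type's constraint binds.

10.20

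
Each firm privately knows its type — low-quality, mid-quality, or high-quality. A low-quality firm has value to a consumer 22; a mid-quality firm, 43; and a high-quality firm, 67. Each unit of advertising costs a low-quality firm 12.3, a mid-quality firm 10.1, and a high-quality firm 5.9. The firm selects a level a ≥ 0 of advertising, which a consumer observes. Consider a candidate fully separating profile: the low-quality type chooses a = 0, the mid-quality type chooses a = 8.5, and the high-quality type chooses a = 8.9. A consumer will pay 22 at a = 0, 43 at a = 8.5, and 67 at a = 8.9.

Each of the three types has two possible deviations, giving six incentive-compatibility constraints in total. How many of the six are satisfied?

Low-quality (own payoff 22): to a=8.5 gives 43 − 12.3×8.5 = -61.55 → no gain ✓; to a=8.9 gives 67 − 12.3×8.9 = -42.47 → no gain ✓.
Mid-quality (own payoff 43 − 10.1×8.5 = -42.85): to a=0 gives 22 → profitable ✗; to a=8.9 gives 67 − 10.1×8.9 = -22.89 → profitable ✗.
High-quality (own payoff 67 − 5.9×8.9 = 14.49): to a=0 gives 22 → profitable ✗; to a=8.5 gives 43 − 5.9×8.5 = -7.15 → no gain ✓.
3 of the 6 constraints hold; not an equilibrium.

3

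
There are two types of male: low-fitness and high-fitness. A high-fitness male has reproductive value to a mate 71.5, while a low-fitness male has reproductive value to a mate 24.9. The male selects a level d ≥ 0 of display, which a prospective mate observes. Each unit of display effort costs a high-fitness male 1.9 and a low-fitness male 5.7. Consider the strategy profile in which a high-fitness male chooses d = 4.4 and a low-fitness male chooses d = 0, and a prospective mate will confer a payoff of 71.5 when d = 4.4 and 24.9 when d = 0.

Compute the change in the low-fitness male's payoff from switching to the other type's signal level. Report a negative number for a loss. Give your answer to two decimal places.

21.52

Playing d = 0 the low-fitness male receives 24.9.
Deviating to d = 4.4 brings payment 71.5 at cost 5.7 × 4.4 = 25.08, netting 46.42.
Gain from deviating: 46.42 − 24.9 = 21.52.
The gain is positive, so the low-fitness type's incentive-compatibility constraint is violated — this profile is not a separating equilibrium.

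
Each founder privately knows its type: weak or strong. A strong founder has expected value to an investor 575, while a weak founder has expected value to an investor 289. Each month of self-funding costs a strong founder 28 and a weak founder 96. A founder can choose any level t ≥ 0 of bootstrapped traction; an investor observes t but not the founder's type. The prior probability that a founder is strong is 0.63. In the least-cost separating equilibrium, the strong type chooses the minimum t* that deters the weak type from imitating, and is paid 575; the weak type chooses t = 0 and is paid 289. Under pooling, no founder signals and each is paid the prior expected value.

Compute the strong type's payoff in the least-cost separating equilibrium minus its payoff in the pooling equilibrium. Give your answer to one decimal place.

22.4

Least-cost separating signal: t* solves 289 = 575 − 96·t*, so t* = (575 − 289)/96 ≈ 2.9792.
Strong type's separating payoff: 575 − 28 × t* = 575 − 28 × (575 − 289)/96 = 575 − 8008/96 ≈ 491.583.
Pooling payoff: 0.63 × 575 + 0.37 × 289 = 469.18.
Difference: 491.583 − 469.18 = 22.403, i.e. 22.4 to one decimal place.
The strong type prefers to separate.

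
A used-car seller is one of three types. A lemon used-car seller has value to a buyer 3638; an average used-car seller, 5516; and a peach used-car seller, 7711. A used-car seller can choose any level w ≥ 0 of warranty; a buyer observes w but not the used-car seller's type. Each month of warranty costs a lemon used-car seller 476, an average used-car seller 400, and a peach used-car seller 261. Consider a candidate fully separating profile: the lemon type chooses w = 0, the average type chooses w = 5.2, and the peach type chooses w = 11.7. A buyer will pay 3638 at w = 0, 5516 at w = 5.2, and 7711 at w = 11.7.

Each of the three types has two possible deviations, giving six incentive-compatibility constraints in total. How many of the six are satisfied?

Average (own payoff 5516 − 400×5.2 = 3436): to w=0 gives 3638 → profitable ✗; to w=11.7 gives 7711 − 400×11.7 = 3031 → no gain ✓.
Lemon (own payoff 3638): to w=5.2 gives 5516 − 476×5.2 = 3040.8 → no gain ✓; to w=11.7 gives 7711 − 476×11.7 = 2141.8 → no gain ✓.
Peach (own payoff 7711 − 261×11.7 = 4657.3): to w=0 gives 3638 → no gain ✓; to w=5.2 gives 5516 − 261×5.2 = 4158.8 → no gain ✓.
5 of the 6 constraints hold; not an equilibrium.

5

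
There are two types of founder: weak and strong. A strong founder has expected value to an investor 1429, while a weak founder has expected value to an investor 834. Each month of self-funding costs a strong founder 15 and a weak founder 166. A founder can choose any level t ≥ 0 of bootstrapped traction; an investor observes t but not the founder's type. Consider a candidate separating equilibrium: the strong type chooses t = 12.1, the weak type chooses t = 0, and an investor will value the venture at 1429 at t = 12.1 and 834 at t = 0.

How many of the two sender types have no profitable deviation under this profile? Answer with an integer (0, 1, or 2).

2

Strong type: signal → 1429 − 15 × 12.1 = 1247.5; deviate to 0 → 834. IC holds (1247.5 ≥ 834).
Weak type: stay at 0 → 834; mimic → 1429 − 166 × 12.1 = -579.6. IC holds (834 ≥ -579.6).
2 of 2 constraints hold, so this is a separating equilibrium.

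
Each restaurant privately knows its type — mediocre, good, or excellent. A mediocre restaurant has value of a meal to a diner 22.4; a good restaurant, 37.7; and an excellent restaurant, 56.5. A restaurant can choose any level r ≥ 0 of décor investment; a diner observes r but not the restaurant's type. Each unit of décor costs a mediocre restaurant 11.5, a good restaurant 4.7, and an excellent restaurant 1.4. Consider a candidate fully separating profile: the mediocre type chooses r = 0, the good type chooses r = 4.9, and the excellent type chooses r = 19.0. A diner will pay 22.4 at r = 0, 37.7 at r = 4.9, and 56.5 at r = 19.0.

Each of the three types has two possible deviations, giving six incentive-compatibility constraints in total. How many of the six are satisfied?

4

Good (own payoff 37.7 − 4.7×4.9 = 14.67): to r=0 gives 22.4 → profitable ✗; to r=19.0 gives 56.5 − 4.7×19.0 = -32.8 → no gain ✓.
Mediocre (own payoff 22.4): to r=4.9 gives 37.7 − 11.5×4.9 = -18.65 → no gain ✓; to r=19.0 gives 56.5 − 11.5×19.0 = -162 → no gain ✓.
Excellent (own payoff 56.5 − 1.4×19.0 = 29.9): to r=0 gives 22.4 → no gain ✓; to r=4.9 gives 37.7 − 1.4×4.9 = 30.84 → profitable ✗.
4 of the 6 constraints hold; not an equilibrium.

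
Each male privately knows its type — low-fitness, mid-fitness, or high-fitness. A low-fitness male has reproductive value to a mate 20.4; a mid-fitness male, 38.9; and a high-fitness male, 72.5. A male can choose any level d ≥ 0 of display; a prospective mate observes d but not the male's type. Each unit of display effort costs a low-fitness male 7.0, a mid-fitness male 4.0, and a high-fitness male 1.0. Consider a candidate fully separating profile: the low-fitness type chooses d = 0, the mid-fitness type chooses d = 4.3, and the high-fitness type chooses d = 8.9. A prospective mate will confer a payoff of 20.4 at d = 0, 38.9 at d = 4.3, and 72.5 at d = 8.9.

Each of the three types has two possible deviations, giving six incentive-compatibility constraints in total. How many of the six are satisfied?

5

Low-fitness (own payoff 20.4): to d=4.3 gives 38.9 − 7.0×4.3 = 8.8 → no gain ✓; to d=8.9 gives 72.5 − 7.0×8.9 = 10.2 → no gain ✓.
Mid-fitness (own payoff 38.9 − 4.0×4.3 = 21.7): to d=0 gives 20.4 → no gain ✓; to d=8.9 gives 72.5 − 4.0×8.9 = 36.9 → profitable ✗.
High-fitness (own payoff 72.5 − 1.0×8.9 = 63.6): to d=0 gives 20.4 → no gain ✓; to d=4.3 gives 38.9 − 1.0×4.3 = 34.6 → no gain ✓.
5 of the 6 constraints hold; not an equilibrium.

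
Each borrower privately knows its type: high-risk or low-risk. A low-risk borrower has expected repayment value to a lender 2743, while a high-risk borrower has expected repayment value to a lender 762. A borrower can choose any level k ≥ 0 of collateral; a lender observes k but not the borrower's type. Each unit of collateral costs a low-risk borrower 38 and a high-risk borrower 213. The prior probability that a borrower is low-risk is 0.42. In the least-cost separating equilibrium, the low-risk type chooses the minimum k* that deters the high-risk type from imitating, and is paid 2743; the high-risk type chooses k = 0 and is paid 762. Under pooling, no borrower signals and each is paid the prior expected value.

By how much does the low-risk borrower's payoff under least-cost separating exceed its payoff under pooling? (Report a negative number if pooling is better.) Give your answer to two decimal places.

795.56

Least-cost separating signal: k* solves 762 = 2743 − 213·k*, so k* = (2743 − 762)/213 ≈ 9.3005.
Low-risk type's separating payoff: 2743 − 38 × k* = 2743 − 38 × (2743 − 762)/213 = 2743 − 75278/213 ≈ 2389.5822.
Pooling payoff: 0.42 × 2743 + 0.58 × 762 = 1594.02.
Difference: 2389.5822 − 1594.02 = 795.5622, i.e. 795.56 to two decimal places.
The low-risk type prefers to separate.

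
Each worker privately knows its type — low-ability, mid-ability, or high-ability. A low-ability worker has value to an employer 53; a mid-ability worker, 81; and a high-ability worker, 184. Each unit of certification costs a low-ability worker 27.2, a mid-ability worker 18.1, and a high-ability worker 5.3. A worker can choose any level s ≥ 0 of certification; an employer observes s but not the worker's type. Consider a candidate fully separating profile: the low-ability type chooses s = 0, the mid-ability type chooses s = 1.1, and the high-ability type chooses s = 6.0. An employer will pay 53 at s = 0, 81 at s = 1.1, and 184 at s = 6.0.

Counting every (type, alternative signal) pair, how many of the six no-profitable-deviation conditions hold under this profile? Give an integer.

5

Mid-ability (own payoff 81 − 18.1×1.1 = 61.09): to s=0 gives 53 → no gain ✓; to s=6.0 gives 184 − 18.1×6.0 = 75.4 → profitable ✗.
High-ability (own payoff 184 − 5.3×6.0 = 152.2): to s=0 gives 53 → no gain ✓; to s=1.1 gives 81 − 5.3×1.1 = 75.17 → no gain ✓.
Low-ability (own payoff 53): to s=1.1 gives 81 − 27.2×1.1 = 51.08 → no gain ✓; to s=6.0 gives 184 − 27.2×6.0 = 20.8 → no gain ✓.
5 of the 6 constraints hold; not an equilibrium.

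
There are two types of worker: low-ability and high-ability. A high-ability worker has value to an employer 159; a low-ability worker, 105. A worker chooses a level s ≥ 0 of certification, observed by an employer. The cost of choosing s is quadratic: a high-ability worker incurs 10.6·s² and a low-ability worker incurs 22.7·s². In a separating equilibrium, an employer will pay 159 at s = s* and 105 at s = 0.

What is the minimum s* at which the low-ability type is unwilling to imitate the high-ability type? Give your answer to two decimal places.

1.54

The low-ability type at s = 0 receives 105; imitating at s* yields 159 − 22.7·s*².
Indifference: 105 = 159 − 22.7·s*², so s*² = (159 − 105) / 22.7 ≈ 2.3789.
s* = √2.3789 ≈ 1.54.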